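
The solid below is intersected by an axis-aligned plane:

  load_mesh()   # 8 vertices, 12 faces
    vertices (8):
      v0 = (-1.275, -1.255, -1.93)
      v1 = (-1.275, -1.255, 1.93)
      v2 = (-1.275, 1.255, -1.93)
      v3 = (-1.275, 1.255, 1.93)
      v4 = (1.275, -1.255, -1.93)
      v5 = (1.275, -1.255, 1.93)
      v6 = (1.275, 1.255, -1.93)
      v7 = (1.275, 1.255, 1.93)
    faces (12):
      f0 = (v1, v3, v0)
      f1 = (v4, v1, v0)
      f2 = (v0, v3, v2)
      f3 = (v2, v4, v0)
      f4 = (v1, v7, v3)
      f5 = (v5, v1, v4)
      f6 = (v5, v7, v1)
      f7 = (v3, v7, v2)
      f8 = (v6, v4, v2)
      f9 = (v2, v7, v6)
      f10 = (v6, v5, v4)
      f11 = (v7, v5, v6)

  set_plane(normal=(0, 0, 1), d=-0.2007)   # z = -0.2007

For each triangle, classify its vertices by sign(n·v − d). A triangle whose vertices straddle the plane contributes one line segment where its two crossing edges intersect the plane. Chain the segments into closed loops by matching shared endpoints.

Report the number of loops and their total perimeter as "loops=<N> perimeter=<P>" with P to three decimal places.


Straddling triangles (8 of 12):
  (v1,v3,v0) [++-] → (-1.275, -0.130507, -0.2007)–(-1.275, -1.255, -0.2007)  len=1.1245
  (v4,v1,v0) [-+-] → (0.132587, -1.255, -0.2007)–(-1.275, -1.255, -0.2007)  len=1.4076
  (v0,v3,v2) [-+-] → (-1.275, -0.130507, -0.2007)–(-1.275, 1.255, -0.2007)  len=1.3855
  (v5,v1,v4) [++-] → (0.132587, -1.255, -0.2007)–(1.275, -1.255, -0.2007)  len=1.1424
  (v3,v7,v2) [++-] → (-0.132587, 1.255, -0.2007)–(-1.275, 1.255, -0.2007)  len=1.1424
  (v2,v7,v6) [-+-] → (-0.132587, 1.255, -0.2007)–(1.275, 1.255, -0.2007)  len=1.4076
  (v6,v5,v4) [-+-] → (1.275, 0.130507, -0.2007)–(1.275, -1.255, -0.2007)  len=1.3855
  (v7,v5,v6) [++-] → (1.275, 0.130507, -0.2007)–(1.275, 1.255, -0.2007)  len=1.1245

Chained into 1 loop(s):
  loop 1: 8 segments, perimeter = 10.1200
Total perimeter = 10.120

loops=1 perimeter=10.120


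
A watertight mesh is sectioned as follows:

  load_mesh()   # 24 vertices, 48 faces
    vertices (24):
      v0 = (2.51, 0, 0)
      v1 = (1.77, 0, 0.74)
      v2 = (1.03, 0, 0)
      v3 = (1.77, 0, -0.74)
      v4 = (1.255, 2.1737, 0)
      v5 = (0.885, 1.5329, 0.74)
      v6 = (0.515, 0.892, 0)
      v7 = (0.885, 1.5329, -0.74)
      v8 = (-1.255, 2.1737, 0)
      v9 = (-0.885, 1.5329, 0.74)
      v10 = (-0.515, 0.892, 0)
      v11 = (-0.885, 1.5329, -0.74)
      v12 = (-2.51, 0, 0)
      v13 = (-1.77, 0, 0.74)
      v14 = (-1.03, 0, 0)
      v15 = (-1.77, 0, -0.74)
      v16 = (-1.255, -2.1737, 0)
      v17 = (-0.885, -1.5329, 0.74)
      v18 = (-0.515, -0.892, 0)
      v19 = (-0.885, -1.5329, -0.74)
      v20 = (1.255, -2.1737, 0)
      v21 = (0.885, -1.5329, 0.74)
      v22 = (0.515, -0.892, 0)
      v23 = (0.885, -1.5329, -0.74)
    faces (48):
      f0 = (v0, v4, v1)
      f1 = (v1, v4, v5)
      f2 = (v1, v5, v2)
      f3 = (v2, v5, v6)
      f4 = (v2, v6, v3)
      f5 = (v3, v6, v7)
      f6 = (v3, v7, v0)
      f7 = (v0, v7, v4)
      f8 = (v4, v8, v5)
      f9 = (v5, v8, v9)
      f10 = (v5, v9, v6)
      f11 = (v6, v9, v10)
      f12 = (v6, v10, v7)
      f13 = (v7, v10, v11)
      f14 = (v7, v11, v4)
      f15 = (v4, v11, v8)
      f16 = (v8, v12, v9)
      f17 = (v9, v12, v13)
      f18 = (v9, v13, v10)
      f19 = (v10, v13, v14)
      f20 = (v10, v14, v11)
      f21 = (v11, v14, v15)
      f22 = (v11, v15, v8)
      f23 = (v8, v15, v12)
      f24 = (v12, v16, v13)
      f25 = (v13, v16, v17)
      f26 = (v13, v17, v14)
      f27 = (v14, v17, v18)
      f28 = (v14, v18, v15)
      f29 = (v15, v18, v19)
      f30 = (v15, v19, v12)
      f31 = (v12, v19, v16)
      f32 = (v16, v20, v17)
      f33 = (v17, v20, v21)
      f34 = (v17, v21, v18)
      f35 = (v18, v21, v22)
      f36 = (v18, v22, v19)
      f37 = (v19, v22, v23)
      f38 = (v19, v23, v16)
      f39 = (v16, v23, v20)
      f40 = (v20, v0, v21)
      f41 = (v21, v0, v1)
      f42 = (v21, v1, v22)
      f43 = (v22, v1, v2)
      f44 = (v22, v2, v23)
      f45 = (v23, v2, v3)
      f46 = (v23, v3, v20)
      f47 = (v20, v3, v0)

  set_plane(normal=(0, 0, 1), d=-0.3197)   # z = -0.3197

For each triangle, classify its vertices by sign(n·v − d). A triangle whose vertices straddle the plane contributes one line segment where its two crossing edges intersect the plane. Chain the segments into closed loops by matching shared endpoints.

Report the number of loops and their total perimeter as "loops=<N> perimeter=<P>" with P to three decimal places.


Straddling triangles (24 of 48):
  (v2,v6,v3) [++-] → (1.05719, 0.506632, -0.3197)–(1.3497, 0, -0.3197)  len=0.5850
  (v3,v6,v7) [-+-] → (1.05719, 0.506632, -0.3197)–(0.67485, 1.16889, -0.3197)  len=0.7647
  (v3,v7,v0) [--+] → (1.80796, 0.662254, -0.3197)–(2.1903, 0, -0.3197)  len=0.7647
  (v0,v7,v4) [+-+] → (1.80796, 0.662254, -0.3197)–(1.09515, 1.89686, -0.3197)  len=1.4256
  (v6,v10,v7) [++-] → (0.0898378, 1.16889, -0.3197)–(0.67485, 1.16889, -0.3197)  len=0.5850
  (v7,v10,v11) [-+-] → (0.0898378, 1.16889, -0.3197)–(-0.67485, 1.16889, -0.3197)  len=0.7647
  (v7,v11,v4) [--+] → (0.330462, 1.89686, -0.3197)–(1.09515, 1.89686, -0.3197)  len=0.7647
  (v4,v11,v8) [+-+] → (0.330462, 1.89686, -0.3197)–(-1.09515, 1.89686, -0.3197)  len=1.4256
  (v10,v14,v11) [++-] → (-0.967356, 0.662254, -0.3197)–(-0.67485, 1.16889, -0.3197)  len=0.5850
  (v11,v14,v15) [-+-] → (-0.967356, 0.662254, -0.3197)–(-1.3497, 0, -0.3197)  len=0.7647
  (v11,v15,v8) [--+] → (-1.47749, 1.2346, -0.3197)–(-1.09515, 1.89686, -0.3197)  len=0.7647
  (v8,v15,v12) [+-+] → (-1.47749, 1.2346, -0.3197)–(-2.1903, 0, -0.3197)  len=1.4256
  (v14,v18,v15) [++-] → (-1.05719, -0.506632, -0.3197)–(-1.3497, 0, -0.3197)  len=0.5850
  (v15,v18,v19) [-+-] → (-1.05719, -0.506632, -0.3197)–(-0.67485, -1.16889, -0.3197)  len=0.7647
  (v15,v19,v12) [--+] → (-1.80796, -0.662254, -0.3197)–(-2.1903, 0, -0.3197)  len=0.7647
  (v12,v19,v16) [+-+] → (-1.80796, -0.662254, -0.3197)–(-1.09515, -1.89686, -0.3197)  len=1.4256
  (v18,v22,v19) [++-] → (-0.0898378, -1.16889, -0.3197)–(-0.67485, -1.16889, -0.3197)  len=0.5850
  (v19,v22,v23) [-+-] → (-0.0898378, -1.16889, -0.3197)–(0.67485, -1.16889, -0.3197)  len=0.7647
  (v19,v23,v16) [--+] → (-0.330462, -1.89686, -0.3197)–(-1.09515, -1.89686, -0.3197)  len=0.7647
  (v16,v23,v20) [+-+] → (-0.330462, -1.89686, -0.3197)–(1.09515, -1.89686, -0.3197)  len=1.4256
  (v22,v2,v23) [++-] → (0.967356, -0.662254, -0.3197)–(0.67485, -1.16889, -0.3197)  len=0.5850
  (v23,v2,v3) [-+-] → (0.967356, -0.662254, -0.3197)–(1.3497, 0, -0.3197)  len=0.7647
  (v23,v3,v20) [--+] → (1.47749, -1.2346, -0.3197)–(1.09515, -1.89686, -0.3197)  len=0.7647
  (v20,v3,v0) [+-+] → (1.47749, -1.2346, -0.3197)–(2.1903, 0, -0.3197)  len=1.4256

Chained into 2 loop(s):
  loop 1: 12 segments, perimeter = 8.0982
  loop 2: 12 segments, perimeter = 13.1418
Total perimeter = 21.240

loops=2 perimeter=21.240


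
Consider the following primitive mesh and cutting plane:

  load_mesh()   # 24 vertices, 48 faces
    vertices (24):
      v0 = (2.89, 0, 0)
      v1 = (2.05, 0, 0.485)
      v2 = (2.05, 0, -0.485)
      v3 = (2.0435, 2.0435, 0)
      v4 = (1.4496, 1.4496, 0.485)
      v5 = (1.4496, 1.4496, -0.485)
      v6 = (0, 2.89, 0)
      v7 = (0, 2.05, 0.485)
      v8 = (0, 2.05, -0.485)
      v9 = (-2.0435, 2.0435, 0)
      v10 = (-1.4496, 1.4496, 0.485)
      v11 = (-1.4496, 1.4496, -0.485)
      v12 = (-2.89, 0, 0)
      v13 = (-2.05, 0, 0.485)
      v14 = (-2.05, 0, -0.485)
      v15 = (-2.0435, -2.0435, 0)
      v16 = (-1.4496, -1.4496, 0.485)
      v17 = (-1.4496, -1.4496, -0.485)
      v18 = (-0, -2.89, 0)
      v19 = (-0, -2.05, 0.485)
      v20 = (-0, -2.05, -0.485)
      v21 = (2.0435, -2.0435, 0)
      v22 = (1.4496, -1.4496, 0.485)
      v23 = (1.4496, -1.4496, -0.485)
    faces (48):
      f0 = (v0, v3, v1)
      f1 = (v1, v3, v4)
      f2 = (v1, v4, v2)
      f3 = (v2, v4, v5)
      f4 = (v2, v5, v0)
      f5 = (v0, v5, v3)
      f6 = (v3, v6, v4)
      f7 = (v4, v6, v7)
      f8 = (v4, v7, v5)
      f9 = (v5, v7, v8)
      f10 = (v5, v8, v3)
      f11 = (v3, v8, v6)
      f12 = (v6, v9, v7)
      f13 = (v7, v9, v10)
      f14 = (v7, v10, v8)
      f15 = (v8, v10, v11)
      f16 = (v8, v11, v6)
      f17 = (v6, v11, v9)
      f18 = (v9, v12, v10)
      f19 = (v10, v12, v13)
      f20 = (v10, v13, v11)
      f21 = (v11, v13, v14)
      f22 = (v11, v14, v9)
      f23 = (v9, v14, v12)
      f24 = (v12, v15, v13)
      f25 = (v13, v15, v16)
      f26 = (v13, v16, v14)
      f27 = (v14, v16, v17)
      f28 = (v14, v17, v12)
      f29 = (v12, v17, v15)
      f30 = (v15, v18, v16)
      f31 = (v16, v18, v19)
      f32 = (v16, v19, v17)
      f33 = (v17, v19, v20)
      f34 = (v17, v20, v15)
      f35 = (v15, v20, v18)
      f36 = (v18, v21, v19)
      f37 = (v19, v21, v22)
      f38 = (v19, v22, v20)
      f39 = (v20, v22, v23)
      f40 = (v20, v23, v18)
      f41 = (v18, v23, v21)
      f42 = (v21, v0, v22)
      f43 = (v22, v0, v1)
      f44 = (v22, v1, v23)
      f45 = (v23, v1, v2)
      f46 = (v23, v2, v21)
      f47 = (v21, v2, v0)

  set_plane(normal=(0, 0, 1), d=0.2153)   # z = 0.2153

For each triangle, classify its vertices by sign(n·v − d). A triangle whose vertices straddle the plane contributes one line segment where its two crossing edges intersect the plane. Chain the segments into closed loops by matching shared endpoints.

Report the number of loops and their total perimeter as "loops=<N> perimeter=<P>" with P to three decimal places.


loops=2 perimeter=27.964

Straddling triangles (32 of 48):
  (v0,v3,v1) [--+] → (2.04639, 1.13635, 0.2153)–(2.51711, 0, 0.2153)  len=1.2300
  (v1,v3,v4) [+-+] → (2.04639, 1.13635, 0.2153)–(1.77986, 1.77986, 0.2153)  len=0.6965
  (v1,v4,v2) [++-] → (1.61654, 1.04655, 0.2153)–(2.05, 0, 0.2153)  len=1.1328
  (v2,v4,v5) [-+-] → (1.61654, 1.04655, 0.2153)–(1.4496, 1.4496, 0.2153)  len=0.4363
  (v3,v6,v4) [--+] → (0.643503, 2.25058, 0.2153)–(1.77986, 1.77986, 0.2153)  len=1.2300
  (v4,v6,v7) [+-+] → (0.643503, 2.25058, 0.2153)–(0, 2.51711, 0.2153)  len=0.6965
  (v4,v7,v5) [++-] → (0.403049, 1.88306, 0.2153)–(1.4496, 1.4496, 0.2153)  len=1.1328
  (v5,v7,v8) [-+-] → (0.403049, 1.88306, 0.2153)–(0, 2.05, 0.2153)  len=0.4363
  (v6,v9,v7) [--+] → (-1.13635, 2.04639, 0.2153)–(0, 2.51711, 0.2153)  len=1.2300
  (v7,v9,v10) [+-+] → (-1.13635, 2.04639, 0.2153)–(-1.77986, 1.77986, 0.2153)  len=0.6965
  (v7,v10,v8) [++-] → (-1.04655, 1.61654, 0.2153)–(0, 2.05, 0.2153)  len=1.1328
  (v8,v10,v11) [-+-] → (-1.04655, 1.61654, 0.2153)–(-1.4496, 1.4496, 0.2153)  len=0.4363
  (v9,v12,v10) [--+] → (-2.25058, 0.643503, 0.2153)–(-1.77986, 1.77986, 0.2153)  len=1.2300
  (v10,v12,v13) [+-+] → (-2.25058, 0.643503, 0.2153)–(-2.51711, 0, 0.2153)  len=0.6965
  (v10,v13,v11) [++-] → (-1.88306, 0.403049, 0.2153)–(-1.4496, 1.4496, 0.2153)  len=1.1328
  (v11,v13,v14) [-+-] → (-1.88306, 0.403049, 0.2153)–(-2.05, 0, 0.2153)  len=0.4363
  (v12,v15,v13) [--+] → (-2.04639, -1.13635, 0.2153)–(-2.51711, 0, 0.2153)  len=1.2300
  (v13,v15,v16) [+-+] → (-2.04639, -1.13635, 0.2153)–(-1.77986, -1.77986, 0.2153)  len=0.6965
  (v13,v16,v14) [++-] → (-1.61654, -1.04655, 0.2153)–(-2.05, 0, 0.2153)  len=1.1328
  (v14,v16,v17) [-+-] → (-1.61654, -1.04655, 0.2153)–(-1.4496, -1.4496, 0.2153)  len=0.4363
  (v15,v18,v16) [--+] → (-0.643503, -2.25058, 0.2153)–(-1.77986, -1.77986, 0.2153)  len=1.2300
  (v16,v18,v19) [+-+] → (-0.643503, -2.25058, 0.2153)–(0, -2.51711, 0.2153)  len=0.6965
  (v16,v19,v17) [++-] → (-0.403049, -1.88306, 0.2153)–(-1.4496, -1.4496, 0.2153)  len=1.1328
  (v17,v19,v20) [-+-] → (-0.403049, -1.88306, 0.2153)–(0, -2.05, 0.2153)  len=0.4363
  (v18,v21,v19) [--+] → (1.13635, -2.04639, 0.2153)–(0, -2.51711, 0.2153)  len=1.2300
  (v19,v21,v22) [+-+] → (1.13635, -2.04639, 0.2153)–(1.77986, -1.77986, 0.2153)  len=0.6965
  (v19,v22,v20) [++-] → (1.04655, -1.61654, 0.2153)–(0, -2.05, 0.2153)  len=1.1328
  (v20,v22,v23) [-+-] → (1.04655, -1.61654, 0.2153)–(1.4496, -1.4496, 0.2153)  len=0.4363
  (v21,v0,v22) [--+] → (2.25058, -0.643503, 0.2153)–(1.77986, -1.77986, 0.2153)  len=1.2300
  (v22,v0,v1) [+-+] → (2.25058, -0.643503, 0.2153)–(2.51711, 0, 0.2153)  len=0.6965
  (v22,v1,v23) [++-] → (1.88306, -0.403049, 0.2153)–(1.4496, -1.4496, 0.2153)  len=1.1328
  (v23,v1,v2) [-+-] → (1.88306, -0.403049, 0.2153)–(2.05, 0, 0.2153)  len=0.4363

Chained into 2 loop(s):
  loop 1: 16 segments, perimeter = 15.4121
  loop 2: 16 segments, perimeter = 12.5522
Total perimeter = 27.964


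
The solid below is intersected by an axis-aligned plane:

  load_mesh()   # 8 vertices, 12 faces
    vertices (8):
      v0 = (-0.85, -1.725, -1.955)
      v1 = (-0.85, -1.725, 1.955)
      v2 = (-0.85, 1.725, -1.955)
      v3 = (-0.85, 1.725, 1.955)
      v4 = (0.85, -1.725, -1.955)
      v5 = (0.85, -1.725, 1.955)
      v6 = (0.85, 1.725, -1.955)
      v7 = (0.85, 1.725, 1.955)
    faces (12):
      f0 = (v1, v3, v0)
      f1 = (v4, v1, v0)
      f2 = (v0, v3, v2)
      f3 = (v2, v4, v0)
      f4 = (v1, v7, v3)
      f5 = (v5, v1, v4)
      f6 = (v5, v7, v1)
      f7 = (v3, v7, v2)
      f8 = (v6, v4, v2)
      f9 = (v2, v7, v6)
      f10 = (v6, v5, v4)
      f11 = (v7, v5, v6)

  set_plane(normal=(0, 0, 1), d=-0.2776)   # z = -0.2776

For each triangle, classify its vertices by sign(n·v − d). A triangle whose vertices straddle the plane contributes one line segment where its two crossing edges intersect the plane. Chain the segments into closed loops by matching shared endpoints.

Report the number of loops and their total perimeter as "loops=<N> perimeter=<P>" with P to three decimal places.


Straddling triangles (8 of 12):
  (v1,v3,v0) [++-] → (-0.85, -0.244941, -0.2776)–(-0.85, -1.725, -0.2776)  len=1.4801
  (v4,v1,v0) [-+-] → (0.120696, -1.725, -0.2776)–(-0.85, -1.725, -0.2776)  len=0.9707
  (v0,v3,v2) [-+-] → (-0.85, -0.244941, -0.2776)–(-0.85, 1.725, -0.2776)  len=1.9699
  (v5,v1,v4) [++-] → (0.120696, -1.725, -0.2776)–(0.85, -1.725, -0.2776)  len=0.7293
  (v3,v7,v2) [++-] → (-0.120696, 1.725, -0.2776)–(-0.85, 1.725, -0.2776)  len=0.7293
  (v2,v7,v6) [-+-] → (-0.120696, 1.725, -0.2776)–(0.85, 1.725, -0.2776)  len=0.9707
  (v6,v5,v4) [-+-] → (0.85, 0.244941, -0.2776)–(0.85, -1.725, -0.2776)  len=1.9699
  (v7,v5,v6) [++-] → (0.85, 0.244941, -0.2776)–(0.85, 1.725, -0.2776)  len=1.4801

Chained into 1 loop(s):
  loop 1: 8 segments, perimeter = 10.3000
Total perimeter = 10.300

loops=1 perimeter=10.300


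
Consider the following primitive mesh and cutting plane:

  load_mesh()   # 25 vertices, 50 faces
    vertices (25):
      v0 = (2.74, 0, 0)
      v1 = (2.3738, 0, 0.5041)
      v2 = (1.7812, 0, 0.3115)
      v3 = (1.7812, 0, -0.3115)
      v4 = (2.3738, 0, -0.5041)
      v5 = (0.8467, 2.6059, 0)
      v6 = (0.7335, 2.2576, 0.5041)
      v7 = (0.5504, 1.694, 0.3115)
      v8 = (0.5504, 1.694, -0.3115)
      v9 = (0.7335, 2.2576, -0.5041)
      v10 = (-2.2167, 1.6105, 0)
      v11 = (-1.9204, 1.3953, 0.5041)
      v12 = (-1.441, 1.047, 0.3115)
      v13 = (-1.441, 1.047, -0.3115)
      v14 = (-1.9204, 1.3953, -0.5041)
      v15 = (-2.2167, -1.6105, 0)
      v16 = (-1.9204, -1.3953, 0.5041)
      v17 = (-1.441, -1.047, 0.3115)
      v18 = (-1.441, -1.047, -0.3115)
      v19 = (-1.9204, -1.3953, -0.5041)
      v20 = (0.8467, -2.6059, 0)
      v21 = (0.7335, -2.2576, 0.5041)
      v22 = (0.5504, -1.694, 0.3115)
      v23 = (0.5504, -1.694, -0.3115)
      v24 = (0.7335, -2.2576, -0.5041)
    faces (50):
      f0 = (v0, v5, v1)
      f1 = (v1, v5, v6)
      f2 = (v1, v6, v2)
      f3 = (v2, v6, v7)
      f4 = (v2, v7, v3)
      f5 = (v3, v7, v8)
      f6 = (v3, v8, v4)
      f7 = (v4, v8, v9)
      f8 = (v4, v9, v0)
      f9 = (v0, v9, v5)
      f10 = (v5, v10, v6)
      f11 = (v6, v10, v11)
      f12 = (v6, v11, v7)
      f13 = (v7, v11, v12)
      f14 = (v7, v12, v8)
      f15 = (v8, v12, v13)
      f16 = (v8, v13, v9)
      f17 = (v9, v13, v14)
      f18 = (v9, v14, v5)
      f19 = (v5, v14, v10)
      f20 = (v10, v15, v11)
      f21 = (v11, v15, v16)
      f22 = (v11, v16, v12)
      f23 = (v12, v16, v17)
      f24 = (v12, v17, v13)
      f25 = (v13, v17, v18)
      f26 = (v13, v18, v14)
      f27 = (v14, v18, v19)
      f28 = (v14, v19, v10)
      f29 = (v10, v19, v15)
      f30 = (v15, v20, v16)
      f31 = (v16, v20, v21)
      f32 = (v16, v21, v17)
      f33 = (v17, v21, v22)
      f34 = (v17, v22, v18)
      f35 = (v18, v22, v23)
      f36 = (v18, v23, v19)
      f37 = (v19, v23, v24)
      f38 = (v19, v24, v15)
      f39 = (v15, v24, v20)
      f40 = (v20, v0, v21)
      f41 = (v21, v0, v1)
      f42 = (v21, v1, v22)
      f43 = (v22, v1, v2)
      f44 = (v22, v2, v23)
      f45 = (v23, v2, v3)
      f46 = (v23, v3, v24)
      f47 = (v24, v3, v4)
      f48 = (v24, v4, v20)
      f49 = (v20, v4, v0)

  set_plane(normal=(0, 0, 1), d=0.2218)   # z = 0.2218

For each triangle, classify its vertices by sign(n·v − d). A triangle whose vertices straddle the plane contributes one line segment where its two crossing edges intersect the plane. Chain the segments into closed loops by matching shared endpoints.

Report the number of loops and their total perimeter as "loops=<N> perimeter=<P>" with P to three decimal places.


Straddling triangles (20 of 50):
  (v0,v5,v1) [--+] → (1.51861, 1.45932, 0.2218)–(2.57887, 0, 0.2218)  len=1.8038
  (v1,v5,v6) [+-+] → (1.51861, 1.45932, 0.2218)–(0.796893, 2.45265, 0.2218)  len=1.2278
  (v2,v7,v3) [++-] → (0.727611, 1.4501, 0.2218)–(1.7812, 0, 0.2218)  len=1.7924
  (v3,v7,v8) [-+-] → (0.727611, 1.4501, 0.2218)–(0.5504, 1.694, 0.2218)  len=0.3015
  (v5,v10,v6) [--+] → (-0.918635, 1.89522, 0.2218)–(0.796893, 2.45265, 0.2218)  len=1.8038
  (v6,v10,v11) [+-+] → (-0.918635, 1.89522, 0.2218)–(-2.08633, 1.51581, 0.2218)  len=1.2278
  (v7,v12,v8) [++-] → (-1.15428, 1.14016, 0.2218)–(0.5504, 1.694, 0.2218)  len=1.7924
  (v8,v12,v13) [-+-] → (-1.15428, 1.14016, 0.2218)–(-1.441, 1.047, 0.2218)  len=0.3015
  (v10,v15,v11) [--+] → (-2.08633, -0.287972, 0.2218)–(-2.08633, 1.51581, 0.2218)  len=1.8038
  (v11,v15,v16) [+-+] → (-2.08633, -0.287972, 0.2218)–(-2.08633, -1.51581, 0.2218)  len=1.2278
  (v12,v17,v13) [++-] → (-1.441, -0.745504, 0.2218)–(-1.441, 1.047, 0.2218)  len=1.7925
  (v13,v17,v18) [-+-] → (-1.441, -0.745504, 0.2218)–(-1.441, -1.047, 0.2218)  len=0.3015
  (v15,v20,v16) [--+] → (-0.370802, -2.07325, 0.2218)–(-2.08633, -1.51581, 0.2218)  len=1.8038
  (v16,v20,v21) [+-+] → (-0.370802, -2.07325, 0.2218)–(0.796893, -2.45265, 0.2218)  len=1.2278
  (v17,v22,v18) [++-] → (0.263677, -1.60084, 0.2218)–(-1.441, -1.047, 0.2218)  len=1.7924
  (v18,v22,v23) [-+-] → (0.263677, -1.60084, 0.2218)–(0.5504, -1.694, 0.2218)  len=0.3015
  (v20,v0,v21) [--+] → (1.85716, -0.993326, 0.2218)–(0.796893, -2.45265, 0.2218)  len=1.8038
  (v21,v0,v1) [+-+] → (1.85716, -0.993326, 0.2218)–(2.57887, 0, 0.2218)  len=1.2278
  (v22,v2,v23) [++-] → (1.60399, -0.243903, 0.2218)–(0.5504, -1.694, 0.2218)  len=1.7924
  (v23,v2,v3) [-+-] → (1.60399, -0.243903, 0.2218)–(1.7812, 0, 0.2218)  len=0.3015

Chained into 2 loop(s):
  loop 1: 10 segments, perimeter = 15.1582
  loop 2: 10 segments, perimeter = 10.4696
Total perimeter = 25.628

loops=2 perimeter=25.628


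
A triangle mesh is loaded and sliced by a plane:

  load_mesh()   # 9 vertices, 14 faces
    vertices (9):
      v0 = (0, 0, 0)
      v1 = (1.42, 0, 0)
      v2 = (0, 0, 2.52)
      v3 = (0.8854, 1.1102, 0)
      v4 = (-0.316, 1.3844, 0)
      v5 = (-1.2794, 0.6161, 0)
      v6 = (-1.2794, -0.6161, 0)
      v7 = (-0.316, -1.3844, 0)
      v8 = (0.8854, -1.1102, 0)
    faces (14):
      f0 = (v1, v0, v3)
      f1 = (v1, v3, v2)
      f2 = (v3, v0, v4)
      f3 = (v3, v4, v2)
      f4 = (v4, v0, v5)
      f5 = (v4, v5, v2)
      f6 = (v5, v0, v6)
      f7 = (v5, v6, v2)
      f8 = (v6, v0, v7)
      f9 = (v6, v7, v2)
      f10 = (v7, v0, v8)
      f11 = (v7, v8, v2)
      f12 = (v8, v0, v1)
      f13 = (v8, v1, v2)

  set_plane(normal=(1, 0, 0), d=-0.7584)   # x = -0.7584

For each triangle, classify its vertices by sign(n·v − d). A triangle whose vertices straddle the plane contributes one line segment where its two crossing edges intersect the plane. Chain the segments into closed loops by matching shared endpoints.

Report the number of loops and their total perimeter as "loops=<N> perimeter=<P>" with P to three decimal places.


Straddling triangles (6 of 14):
  (v4,v0,v5) [++-] → (-0.7584, 0.36521, 0)–(-0.7584, 1.03159, 0)  len=0.6664
  (v4,v5,v2) [+-+] → (-0.7584, 1.03159, 0)–(-0.7584, 0.36521, 1.0262)  len=1.2236
  (v5,v0,v6) [-+-] → (-0.7584, 0.36521, 0)–(-0.7584, -0.36521, 0)  len=0.7304
  (v5,v6,v2) [--+] → (-0.7584, -0.36521, 1.0262)–(-0.7584, 0.36521, 1.0262)  len=0.7304
  (v6,v0,v7) [-++] → (-0.7584, -0.36521, 0)–(-0.7584, -1.03159, 0)  len=0.6664
  (v6,v7,v2) [-++] → (-0.7584, -1.03159, 0)–(-0.7584, -0.36521, 1.0262)  len=1.2236

Chained into 1 loop(s):
  loop 1: 6 segments, perimeter = 5.2408
Total perimeter = 5.241

loops=1 perimeter=5.241


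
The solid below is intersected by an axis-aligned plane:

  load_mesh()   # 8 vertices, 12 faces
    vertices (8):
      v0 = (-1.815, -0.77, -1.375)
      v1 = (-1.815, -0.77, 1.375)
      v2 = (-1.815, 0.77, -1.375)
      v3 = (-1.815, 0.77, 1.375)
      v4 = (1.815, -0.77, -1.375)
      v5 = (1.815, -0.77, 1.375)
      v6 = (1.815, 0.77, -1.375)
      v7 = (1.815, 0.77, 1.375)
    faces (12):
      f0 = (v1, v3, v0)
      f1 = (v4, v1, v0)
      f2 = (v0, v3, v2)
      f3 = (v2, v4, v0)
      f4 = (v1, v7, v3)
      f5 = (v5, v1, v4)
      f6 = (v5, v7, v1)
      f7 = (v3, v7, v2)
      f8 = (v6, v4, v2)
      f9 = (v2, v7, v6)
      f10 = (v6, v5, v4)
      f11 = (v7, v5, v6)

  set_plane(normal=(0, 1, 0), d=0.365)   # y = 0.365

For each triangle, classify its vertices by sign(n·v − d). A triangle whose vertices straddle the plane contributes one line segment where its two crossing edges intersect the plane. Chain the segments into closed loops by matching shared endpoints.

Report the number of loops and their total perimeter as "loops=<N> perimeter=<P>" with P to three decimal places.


Straddling triangles (8 of 12):
  (v1,v3,v0) [-+-] → (-1.815, 0.365, 1.375)–(-1.815, 0.365, 0.651786)  len=0.7232
  (v0,v3,v2) [-++] → (-1.815, 0.365, 0.651786)–(-1.815, 0.365, -1.375)  len=2.0268
  (v2,v4,v0) [+--] → (-0.860357, 0.365, -1.375)–(-1.815, 0.365, -1.375)  len=0.9546
  (v1,v7,v3) [-++] → (0.860357, 0.365, 1.375)–(-1.815, 0.365, 1.375)  len=2.6754
  (v5,v7,v1) [-+-] → (1.815, 0.365, 1.375)–(0.860357, 0.365, 1.375)  len=0.9546
  (v6,v4,v2) [+-+] → (1.815, 0.365, -1.375)–(-0.860357, 0.365, -1.375)  len=2.6754
  (v6,v5,v4) [+--] → (1.815, 0.365, -0.651786)–(1.815, 0.365, -1.375)  len=0.7232
  (v7,v5,v6) [+-+] → (1.815, 0.365, 1.375)–(1.815, 0.365, -0.651786)  len=2.0268

Chained into 1 loop(s):
  loop 1: 8 segments, perimeter = 12.7600
Total perimeter = 12.760

loops=1 perimeter=12.760


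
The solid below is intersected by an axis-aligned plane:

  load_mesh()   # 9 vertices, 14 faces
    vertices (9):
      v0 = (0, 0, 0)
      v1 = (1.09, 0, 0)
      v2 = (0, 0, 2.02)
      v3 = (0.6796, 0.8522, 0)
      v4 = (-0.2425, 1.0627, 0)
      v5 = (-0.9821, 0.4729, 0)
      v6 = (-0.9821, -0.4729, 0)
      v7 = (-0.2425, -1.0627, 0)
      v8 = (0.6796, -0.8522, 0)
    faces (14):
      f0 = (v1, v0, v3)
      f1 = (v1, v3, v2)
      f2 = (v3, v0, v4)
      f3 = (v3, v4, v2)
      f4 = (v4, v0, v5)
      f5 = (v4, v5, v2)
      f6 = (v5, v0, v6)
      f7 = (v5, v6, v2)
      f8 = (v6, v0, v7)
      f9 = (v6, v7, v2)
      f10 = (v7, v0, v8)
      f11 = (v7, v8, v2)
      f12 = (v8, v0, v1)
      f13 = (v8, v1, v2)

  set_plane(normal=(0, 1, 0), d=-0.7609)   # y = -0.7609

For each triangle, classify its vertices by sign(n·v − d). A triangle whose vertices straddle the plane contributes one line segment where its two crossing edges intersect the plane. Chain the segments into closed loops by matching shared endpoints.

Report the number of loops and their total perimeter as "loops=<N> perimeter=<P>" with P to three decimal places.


loops=1 perimeter=3.176

Straddling triangles (6 of 14):
  (v6,v0,v7) [++-] → (-0.173632, -0.7609, 0)–(-0.620952, -0.7609, 0)  len=0.4473
  (v6,v7,v2) [+-+] → (-0.620952, -0.7609, 0)–(-0.173632, -0.7609, 0.573667)  len=0.7275
  (v7,v0,v8) [-+-] → (-0.173632, -0.7609, 0)–(0.606791, -0.7609, 0)  len=0.7804
  (v7,v8,v2) [--+] → (0.606791, -0.7609, 0.216412)–(-0.173632, -0.7609, 0.573667)  len=0.8583
  (v8,v0,v1) [-++] → (0.606791, -0.7609, 0)–(0.723568, -0.7609, 0)  len=0.1168
  (v8,v1,v2) [-++] → (0.723568, -0.7609, 0)–(0.606791, -0.7609, 0.216412)  len=0.2459

Chained into 1 loop(s):
  loop 1: 6 segments, perimeter = 3.1762
Total perimeter = 3.176


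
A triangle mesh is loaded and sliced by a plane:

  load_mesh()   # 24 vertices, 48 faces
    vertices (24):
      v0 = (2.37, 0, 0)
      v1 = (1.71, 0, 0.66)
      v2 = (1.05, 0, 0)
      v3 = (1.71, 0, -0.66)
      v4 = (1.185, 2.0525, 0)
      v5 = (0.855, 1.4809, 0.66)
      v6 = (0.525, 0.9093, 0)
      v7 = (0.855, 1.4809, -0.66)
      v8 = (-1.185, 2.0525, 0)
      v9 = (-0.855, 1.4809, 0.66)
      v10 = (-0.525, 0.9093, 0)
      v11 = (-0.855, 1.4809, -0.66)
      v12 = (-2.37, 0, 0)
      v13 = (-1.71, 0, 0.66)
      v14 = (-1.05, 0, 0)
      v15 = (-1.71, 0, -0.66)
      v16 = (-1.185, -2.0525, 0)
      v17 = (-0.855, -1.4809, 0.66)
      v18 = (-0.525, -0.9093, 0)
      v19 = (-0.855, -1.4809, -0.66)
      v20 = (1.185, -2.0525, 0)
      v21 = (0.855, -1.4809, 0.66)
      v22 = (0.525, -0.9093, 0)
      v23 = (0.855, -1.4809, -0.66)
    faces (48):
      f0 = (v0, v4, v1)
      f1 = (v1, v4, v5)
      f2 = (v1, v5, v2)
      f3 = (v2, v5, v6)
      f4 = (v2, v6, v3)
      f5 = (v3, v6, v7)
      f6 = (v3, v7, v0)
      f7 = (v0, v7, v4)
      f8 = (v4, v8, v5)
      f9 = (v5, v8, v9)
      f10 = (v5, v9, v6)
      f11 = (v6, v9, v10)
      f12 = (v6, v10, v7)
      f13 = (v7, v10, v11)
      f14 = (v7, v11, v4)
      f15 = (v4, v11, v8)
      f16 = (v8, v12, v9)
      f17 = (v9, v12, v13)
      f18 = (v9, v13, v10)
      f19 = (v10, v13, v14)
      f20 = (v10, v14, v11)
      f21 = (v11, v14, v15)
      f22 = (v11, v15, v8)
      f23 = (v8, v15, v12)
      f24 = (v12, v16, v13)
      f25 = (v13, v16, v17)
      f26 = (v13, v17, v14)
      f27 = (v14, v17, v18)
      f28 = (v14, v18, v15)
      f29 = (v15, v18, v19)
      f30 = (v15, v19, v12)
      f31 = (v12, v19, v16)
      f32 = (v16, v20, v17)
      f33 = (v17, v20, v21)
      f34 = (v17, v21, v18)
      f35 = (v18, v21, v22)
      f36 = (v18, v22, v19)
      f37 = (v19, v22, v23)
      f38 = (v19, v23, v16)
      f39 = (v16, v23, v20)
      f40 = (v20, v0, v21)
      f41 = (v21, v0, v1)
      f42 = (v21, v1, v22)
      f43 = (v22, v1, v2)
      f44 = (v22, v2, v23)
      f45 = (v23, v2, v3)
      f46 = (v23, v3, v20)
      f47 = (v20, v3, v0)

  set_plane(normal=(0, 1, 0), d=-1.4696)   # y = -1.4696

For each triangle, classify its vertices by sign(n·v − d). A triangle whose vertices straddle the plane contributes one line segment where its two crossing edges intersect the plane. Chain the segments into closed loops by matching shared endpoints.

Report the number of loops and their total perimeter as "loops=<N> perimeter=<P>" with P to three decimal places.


loops=1 perimeter=7.201

Straddling triangles (18 of 48):
  (v12,v16,v13) [+-+] → (-1.52153, -1.4696, 0)–(-1.3341, -1.4696, 0.187437)  len=0.2651
  (v13,v16,v17) [+--] → (-1.3341, -1.4696, 0.187437)–(-0.861524, -1.4696, 0.66)  len=0.6683
  (v13,v17,v14) [+-+] → (-0.861524, -1.4696, 0.66)–(-0.856488, -1.4696, 0.654964)  len=0.0071
  (v14,v17,v18) [+-+] → (-0.856488, -1.4696, 0.654964)–(-0.848476, -1.4696, 0.646952)  len=0.0113
  (v15,v18,v19) [++-] → (-0.848476, -1.4696, -0.646952)–(-0.861524, -1.4696, -0.66)  len=0.0185
  (v15,v19,v12) [+-+] → (-0.861524, -1.4696, -0.66)–(-0.86656, -1.4696, -0.654964)  len=0.0071
  (v12,v19,v16) [+--] → (-0.86656, -1.4696, -0.654964)–(-1.52153, -1.4696, 0)  len=0.9263
  (v17,v21,v18) [--+] → (0.827719, -1.4696, 0.646952)–(-0.848476, -1.4696, 0.646952)  len=1.6762
  (v18,v21,v22) [+-+] → (0.827719, -1.4696, 0.646952)–(0.848476, -1.4696, 0.646952)  len=0.0208
  (v18,v22,v19) [++-] → (-0.827719, -1.4696, -0.646952)–(-0.848476, -1.4696, -0.646952)  len=0.0208
  (v19,v22,v23) [-+-] → (-0.827719, -1.4696, -0.646952)–(0.848476, -1.4696, -0.646952)  len=1.6762
  (v20,v0,v21) [-+-] → (1.52153, -1.4696, 0)–(0.86656, -1.4696, 0.654964)  len=0.9263
  (v21,v0,v1) [-++] → (0.86656, -1.4696, 0.654964)–(0.861524, -1.4696, 0.66)  len=0.0071
  (v21,v1,v22) [-++] → (0.861524, -1.4696, 0.66)–(0.848476, -1.4696, 0.646952)  len=0.0185
  (v22,v2,v23) [++-] → (0.856488, -1.4696, -0.654964)–(0.848476, -1.4696, -0.646952)  len=0.0113
  (v23,v2,v3) [-++] → (0.856488, -1.4696, -0.654964)–(0.861524, -1.4696, -0.66)  len=0.0071
  (v23,v3,v20) [-+-] → (0.861524, -1.4696, -0.66)–(1.3341, -1.4696, -0.187437)  len=0.6683
  (v20,v3,v0) [-++] → (1.3341, -1.4696, -0.187437)–(1.52153, -1.4696, 0)  len=0.2651

Chained into 1 loop(s):
  loop 1: 18 segments, perimeter = 7.2013
Total perimeter = 7.201


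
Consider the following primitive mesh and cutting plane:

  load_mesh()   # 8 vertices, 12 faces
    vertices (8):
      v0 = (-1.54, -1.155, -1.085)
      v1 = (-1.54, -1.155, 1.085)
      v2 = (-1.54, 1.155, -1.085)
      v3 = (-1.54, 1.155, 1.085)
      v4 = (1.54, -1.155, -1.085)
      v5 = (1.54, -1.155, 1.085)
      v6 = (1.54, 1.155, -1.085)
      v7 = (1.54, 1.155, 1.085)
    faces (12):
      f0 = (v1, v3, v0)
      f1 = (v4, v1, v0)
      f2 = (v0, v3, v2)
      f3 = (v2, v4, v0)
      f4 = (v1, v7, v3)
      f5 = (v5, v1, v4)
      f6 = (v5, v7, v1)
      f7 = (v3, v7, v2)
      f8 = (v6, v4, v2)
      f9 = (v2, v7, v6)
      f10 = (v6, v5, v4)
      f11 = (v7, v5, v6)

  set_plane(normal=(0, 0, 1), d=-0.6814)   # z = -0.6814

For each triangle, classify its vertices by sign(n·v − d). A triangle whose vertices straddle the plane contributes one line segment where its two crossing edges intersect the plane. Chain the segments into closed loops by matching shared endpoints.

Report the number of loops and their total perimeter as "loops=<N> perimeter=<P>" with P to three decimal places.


loops=1 perimeter=10.780

Straddling triangles (8 of 12):
  (v1,v3,v0) [++-] → (-1.54, -0.725361, -0.6814)–(-1.54, -1.155, -0.6814)  len=0.4296
  (v4,v1,v0) [-+-] → (0.967148, -1.155, -0.6814)–(-1.54, -1.155, -0.6814)  len=2.5071
  (v0,v3,v2) [-+-] → (-1.54, -0.725361, -0.6814)–(-1.54, 1.155, -0.6814)  len=1.8804
  (v5,v1,v4) [++-] → (0.967148, -1.155, -0.6814)–(1.54, -1.155, -0.6814)  len=0.5729
  (v3,v7,v2) [++-] → (-0.967148, 1.155, -0.6814)–(-1.54, 1.155, -0.6814)  len=0.5729
  (v2,v7,v6) [-+-] → (-0.967148, 1.155, -0.6814)–(1.54, 1.155, -0.6814)  len=2.5071
  (v6,v5,v4) [-+-] → (1.54, 0.725361, -0.6814)–(1.54, -1.155, -0.6814)  len=1.8804
  (v7,v5,v6) [++-] → (1.54, 0.725361, -0.6814)–(1.54, 1.155, -0.6814)  len=0.4296

Chained into 1 loop(s):
  loop 1: 8 segments, perimeter = 10.7800
Total perimeter = 10.780


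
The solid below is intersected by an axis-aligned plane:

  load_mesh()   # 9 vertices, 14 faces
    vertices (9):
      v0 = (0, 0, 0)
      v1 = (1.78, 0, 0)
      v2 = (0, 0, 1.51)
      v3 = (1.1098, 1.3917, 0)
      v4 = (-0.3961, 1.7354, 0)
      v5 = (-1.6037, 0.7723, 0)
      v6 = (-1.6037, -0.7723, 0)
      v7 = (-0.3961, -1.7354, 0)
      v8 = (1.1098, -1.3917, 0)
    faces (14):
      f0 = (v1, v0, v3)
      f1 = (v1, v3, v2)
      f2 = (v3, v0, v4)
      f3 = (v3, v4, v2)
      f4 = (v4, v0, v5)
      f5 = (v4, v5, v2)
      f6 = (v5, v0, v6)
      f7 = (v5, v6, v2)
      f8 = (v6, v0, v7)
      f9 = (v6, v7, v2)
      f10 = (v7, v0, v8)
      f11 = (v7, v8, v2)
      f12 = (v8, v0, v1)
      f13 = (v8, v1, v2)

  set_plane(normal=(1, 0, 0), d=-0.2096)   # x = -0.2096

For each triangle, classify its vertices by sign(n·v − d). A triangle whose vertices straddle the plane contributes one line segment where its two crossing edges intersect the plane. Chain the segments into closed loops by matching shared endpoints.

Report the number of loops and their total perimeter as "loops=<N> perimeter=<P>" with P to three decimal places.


Straddling triangles (10 of 14):
  (v3,v0,v4) [++-] → (-0.2096, 0.918303, 0)–(-0.2096, 1.69283, 0)  len=0.7745
  (v3,v4,v2) [+-+] → (-0.2096, 1.69283, 0)–(-0.2096, 0.918303, 0.710969)  len=1.0514
  (v4,v0,v5) [-+-] → (-0.2096, 0.918303, 0)–(-0.2096, 0.100938, 0)  len=0.8174
  (v4,v5,v2) [--+] → (-0.2096, 0.100938, 1.31265)–(-0.2096, 0.918303, 0.710969)  len=1.0149
  (v5,v0,v6) [-+-] → (-0.2096, 0.100938, 0)–(-0.2096, -0.100938, 0)  len=0.2019
  (v5,v6,v2) [--+] → (-0.2096, -0.100938, 1.31265)–(-0.2096, 0.100938, 1.31265)  len=0.2019
  (v6,v0,v7) [-+-] → (-0.2096, -0.100938, 0)–(-0.2096, -0.918303, 0)  len=0.8174
  (v6,v7,v2) [--+] → (-0.2096, -0.918303, 0.710969)–(-0.2096, -0.100938, 1.31265)  len=1.0149
  (v7,v0,v8) [-++] → (-0.2096, -0.918303, 0)–(-0.2096, -1.69283, 0)  len=0.7745
  (v7,v8,v2) [-++] → (-0.2096, -1.69283, 0)–(-0.2096, -0.918303, 0.710969)  len=1.0514

Chained into 1 loop(s):
  loop 1: 10 segments, perimeter = 7.7202
Total perimeter = 7.720

loops=1 perimeter=7.720


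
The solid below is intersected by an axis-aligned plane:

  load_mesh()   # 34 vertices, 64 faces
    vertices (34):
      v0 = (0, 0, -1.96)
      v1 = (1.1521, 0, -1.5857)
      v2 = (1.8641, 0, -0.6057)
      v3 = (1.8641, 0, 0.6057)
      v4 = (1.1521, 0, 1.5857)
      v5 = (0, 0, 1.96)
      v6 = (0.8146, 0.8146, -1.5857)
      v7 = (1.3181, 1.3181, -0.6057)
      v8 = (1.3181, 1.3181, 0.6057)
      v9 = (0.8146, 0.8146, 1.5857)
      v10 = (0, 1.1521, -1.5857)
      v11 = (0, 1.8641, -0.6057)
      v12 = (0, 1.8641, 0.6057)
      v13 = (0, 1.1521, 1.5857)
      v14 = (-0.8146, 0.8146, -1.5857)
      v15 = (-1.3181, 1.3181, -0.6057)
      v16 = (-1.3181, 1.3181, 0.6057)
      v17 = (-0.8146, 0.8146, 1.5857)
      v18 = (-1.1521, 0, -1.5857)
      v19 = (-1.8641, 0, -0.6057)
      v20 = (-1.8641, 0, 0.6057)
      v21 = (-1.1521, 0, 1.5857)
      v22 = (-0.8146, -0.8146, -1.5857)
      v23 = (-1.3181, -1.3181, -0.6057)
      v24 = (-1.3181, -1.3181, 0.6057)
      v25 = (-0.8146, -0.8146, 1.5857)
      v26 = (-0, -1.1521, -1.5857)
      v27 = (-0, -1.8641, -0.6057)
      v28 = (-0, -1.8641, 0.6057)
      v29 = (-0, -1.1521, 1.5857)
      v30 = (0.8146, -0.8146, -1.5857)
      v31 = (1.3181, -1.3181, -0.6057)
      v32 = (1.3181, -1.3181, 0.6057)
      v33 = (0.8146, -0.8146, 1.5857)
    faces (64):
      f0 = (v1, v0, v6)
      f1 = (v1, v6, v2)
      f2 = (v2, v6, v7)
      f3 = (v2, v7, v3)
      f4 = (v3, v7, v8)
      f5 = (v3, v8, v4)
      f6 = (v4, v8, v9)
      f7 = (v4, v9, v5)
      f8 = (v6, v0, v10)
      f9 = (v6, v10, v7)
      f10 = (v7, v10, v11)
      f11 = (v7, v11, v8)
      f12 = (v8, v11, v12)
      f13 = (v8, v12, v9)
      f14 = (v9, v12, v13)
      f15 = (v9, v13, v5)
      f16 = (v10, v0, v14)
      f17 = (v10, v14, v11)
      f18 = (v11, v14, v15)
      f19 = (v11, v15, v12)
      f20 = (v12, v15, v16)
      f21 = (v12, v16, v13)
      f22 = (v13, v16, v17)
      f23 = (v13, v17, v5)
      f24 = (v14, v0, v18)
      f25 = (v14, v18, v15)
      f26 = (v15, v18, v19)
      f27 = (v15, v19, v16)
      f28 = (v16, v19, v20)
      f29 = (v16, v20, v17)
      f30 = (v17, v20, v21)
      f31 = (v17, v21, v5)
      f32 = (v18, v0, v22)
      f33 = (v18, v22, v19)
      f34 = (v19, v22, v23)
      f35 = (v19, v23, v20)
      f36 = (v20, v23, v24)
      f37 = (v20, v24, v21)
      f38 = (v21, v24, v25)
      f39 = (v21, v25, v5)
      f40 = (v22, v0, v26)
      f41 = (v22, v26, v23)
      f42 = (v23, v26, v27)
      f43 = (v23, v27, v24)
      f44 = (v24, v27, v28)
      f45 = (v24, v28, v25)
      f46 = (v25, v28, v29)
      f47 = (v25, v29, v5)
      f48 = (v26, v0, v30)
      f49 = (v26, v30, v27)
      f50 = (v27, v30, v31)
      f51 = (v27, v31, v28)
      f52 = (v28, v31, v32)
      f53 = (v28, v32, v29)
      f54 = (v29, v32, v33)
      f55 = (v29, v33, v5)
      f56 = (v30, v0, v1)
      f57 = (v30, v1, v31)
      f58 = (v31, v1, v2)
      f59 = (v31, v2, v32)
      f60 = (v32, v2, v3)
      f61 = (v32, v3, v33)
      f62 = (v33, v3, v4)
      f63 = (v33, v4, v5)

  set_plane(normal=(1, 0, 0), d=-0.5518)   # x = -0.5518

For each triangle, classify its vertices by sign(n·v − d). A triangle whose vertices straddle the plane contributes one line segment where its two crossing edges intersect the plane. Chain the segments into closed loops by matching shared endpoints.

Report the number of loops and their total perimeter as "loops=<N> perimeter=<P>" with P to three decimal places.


Straddling triangles (20 of 64):
  (v10,v0,v14) [++-] → (-0.5518, 0.5518, -1.70645)–(-0.5518, 0.923482, -1.5857)  len=0.3908
  (v10,v14,v11) [+-+] → (-0.5518, 0.923482, -1.5857)–(-0.5518, 1.15318, -1.26954)  len=0.3908
  (v11,v14,v15) [+--] → (-0.5518, 1.15318, -1.26954)–(-0.5518, 1.63553, -0.6057)  len=0.8206
  (v11,v15,v12) [+-+] → (-0.5518, 1.63553, -0.6057)–(-0.5518, 1.63553, 0.0985681)  len=0.7043
  (v12,v15,v16) [+--] → (-0.5518, 1.63553, 0.0985681)–(-0.5518, 1.63553, 0.6057)  len=0.5071
  (v12,v16,v13) [+-+] → (-0.5518, 1.63553, 0.6057)–(-0.5518, 1.22159, 1.17544)  len=0.7042
  (v13,v16,v17) [+--] → (-0.5518, 1.22159, 1.17544)–(-0.5518, 0.923482, 1.5857)  len=0.5071
  (v13,v17,v5) [+-+] → (-0.5518, 0.923482, 1.5857)–(-0.5518, 0.5518, 1.70645)  len=0.3908
  (v14,v0,v18) [-+-] → (-0.5518, 0.5518, -1.70645)–(-0.5518, 0, -1.78073)  len=0.5568
  (v17,v21,v5) [--+] → (-0.5518, 0, 1.78073)–(-0.5518, 0.5518, 1.70645)  len=0.5568
  (v18,v0,v22) [-+-] → (-0.5518, 0, -1.78073)–(-0.5518, -0.5518, -1.70645)  len=0.5568
  (v21,v25,v5) [--+] → (-0.5518, -0.5518, 1.70645)–(-0.5518, 0, 1.78073)  len=0.5568
  (v22,v0,v26) [-++] → (-0.5518, -0.5518, -1.70645)–(-0.5518, -0.923482, -1.5857)  len=0.3908
  (v22,v26,v23) [-+-] → (-0.5518, -0.923482, -1.5857)–(-0.5518, -1.22159, -1.17544)  len=0.5071
  (v23,v26,v27) [-++] → (-0.5518, -1.22159, -1.17544)–(-0.5518, -1.63553, -0.6057)  len=0.7042
  (v23,v27,v24) [-+-] → (-0.5518, -1.63553, -0.6057)–(-0.5518, -1.63553, -0.0985681)  len=0.5071
  (v24,v27,v28) [-++] → (-0.5518, -1.63553, -0.0985681)–(-0.5518, -1.63553, 0.6057)  len=0.7043
  (v24,v28,v25) [-+-] → (-0.5518, -1.63553, 0.6057)–(-0.5518, -1.15318, 1.26954)  len=0.8206
  (v25,v28,v29) [-++] → (-0.5518, -1.15318, 1.26954)–(-0.5518, -0.923482, 1.5857)  len=0.3908
  (v25,v29,v5) [-++] → (-0.5518, -0.923482, 1.5857)–(-0.5518, -0.5518, 1.70645)  len=0.3908

Chained into 1 loop(s):
  loop 1: 20 segments, perimeter = 11.0586
Total perimeter = 11.059

loops=1 perimeter=11.059


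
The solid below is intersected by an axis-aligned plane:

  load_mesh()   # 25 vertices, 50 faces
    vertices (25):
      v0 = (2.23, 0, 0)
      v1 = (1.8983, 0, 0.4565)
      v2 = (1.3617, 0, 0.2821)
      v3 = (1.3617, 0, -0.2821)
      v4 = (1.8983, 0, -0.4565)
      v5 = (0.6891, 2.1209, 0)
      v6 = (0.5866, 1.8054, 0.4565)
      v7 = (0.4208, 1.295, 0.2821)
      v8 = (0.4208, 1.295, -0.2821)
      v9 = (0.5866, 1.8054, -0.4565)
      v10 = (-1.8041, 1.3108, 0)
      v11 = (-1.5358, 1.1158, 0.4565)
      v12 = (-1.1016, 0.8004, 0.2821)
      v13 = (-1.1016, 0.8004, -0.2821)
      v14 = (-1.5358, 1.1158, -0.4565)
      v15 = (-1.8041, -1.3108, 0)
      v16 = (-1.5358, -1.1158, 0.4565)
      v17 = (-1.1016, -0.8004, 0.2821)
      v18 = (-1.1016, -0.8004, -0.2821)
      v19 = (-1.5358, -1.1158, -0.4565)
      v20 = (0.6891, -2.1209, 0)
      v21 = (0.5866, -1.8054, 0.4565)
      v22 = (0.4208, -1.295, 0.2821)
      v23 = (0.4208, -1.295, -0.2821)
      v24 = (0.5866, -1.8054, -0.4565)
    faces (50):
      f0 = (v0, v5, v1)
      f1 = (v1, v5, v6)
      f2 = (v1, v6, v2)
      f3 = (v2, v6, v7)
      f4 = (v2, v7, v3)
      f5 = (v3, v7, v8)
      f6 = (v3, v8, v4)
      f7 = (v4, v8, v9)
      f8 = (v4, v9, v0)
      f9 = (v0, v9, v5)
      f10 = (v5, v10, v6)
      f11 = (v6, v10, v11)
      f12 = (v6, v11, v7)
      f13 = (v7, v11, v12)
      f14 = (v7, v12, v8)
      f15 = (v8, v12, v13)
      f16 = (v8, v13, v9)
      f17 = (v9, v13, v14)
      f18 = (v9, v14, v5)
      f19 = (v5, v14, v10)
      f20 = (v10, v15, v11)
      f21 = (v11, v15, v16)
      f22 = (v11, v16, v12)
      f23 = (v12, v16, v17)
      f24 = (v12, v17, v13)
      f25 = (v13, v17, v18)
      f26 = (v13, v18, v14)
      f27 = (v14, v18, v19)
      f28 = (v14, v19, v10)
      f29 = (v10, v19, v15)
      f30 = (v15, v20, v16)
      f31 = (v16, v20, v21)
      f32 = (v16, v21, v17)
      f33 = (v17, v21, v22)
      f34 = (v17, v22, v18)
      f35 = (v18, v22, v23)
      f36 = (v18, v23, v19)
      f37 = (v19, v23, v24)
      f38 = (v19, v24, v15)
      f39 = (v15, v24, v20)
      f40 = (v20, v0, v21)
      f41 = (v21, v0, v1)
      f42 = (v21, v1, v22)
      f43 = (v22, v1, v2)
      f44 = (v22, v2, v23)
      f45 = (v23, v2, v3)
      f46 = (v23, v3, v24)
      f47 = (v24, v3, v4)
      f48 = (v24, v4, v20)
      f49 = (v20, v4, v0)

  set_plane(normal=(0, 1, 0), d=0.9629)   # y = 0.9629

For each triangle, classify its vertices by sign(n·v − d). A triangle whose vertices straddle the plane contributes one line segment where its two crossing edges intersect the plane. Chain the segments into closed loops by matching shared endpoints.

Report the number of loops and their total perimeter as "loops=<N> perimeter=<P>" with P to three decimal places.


Straddling triangles (22 of 50):
  (v0,v5,v1) [-+-] → (1.53042, 0.9629, 0)–(1.34932, 0.9629, 0.249247)  len=0.3081
  (v1,v5,v6) [-++] → (1.34932, 0.9629, 0.249247)–(1.19871, 0.9629, 0.4565)  len=0.2562
  (v1,v6,v2) [-+-] → (1.19871, 0.9629, 0.4565)–(0.948305, 0.9629, 0.375115)  len=0.2633
  (v2,v6,v7) [-++] → (0.948305, 0.9629, 0.375115)–(0.662092, 0.9629, 0.2821)  len=0.3009
  (v2,v7,v3) [-+-] → (0.662092, 0.9629, 0.2821)–(0.662092, 0.9629, 0.137412)  len=0.1447
  (v3,v7,v8) [-++] → (0.662092, 0.9629, 0.137412)–(0.662092, 0.9629, -0.2821)  len=0.4195
  (v3,v8,v4) [-+-] → (0.662092, 0.9629, -0.2821)–(0.799702, 0.9629, -0.326825)  len=0.1447
  (v4,v8,v9) [-++] → (0.799702, 0.9629, -0.326825)–(1.19871, 0.9629, -0.4565)  len=0.4196
  (v4,v9,v0) [-+-] → (1.19871, 0.9629, -0.4565)–(1.3535, 0.9629, -0.243472)  len=0.2633
  (v0,v9,v5) [-++] → (1.3535, 0.9629, -0.243472)–(1.53042, 0.9629, 0)  len=0.3010
  (v7,v11,v12) [++-] → (-1.32531, 0.9629, 0.371954)–(-0.601418, 0.9629, 0.2821)  len=0.7294
  (v7,v12,v8) [+-+] → (-0.601418, 0.9629, 0.2821)–(-0.601418, 0.9629, 0.096733)  len=0.1854
  (v8,v12,v13) [+--] → (-0.601418, 0.9629, 0.096733)–(-0.601418, 0.9629, -0.2821)  len=0.3788
  (v8,v13,v9) [+-+] → (-0.601418, 0.9629, -0.2821)–(-0.828632, 0.9629, -0.310299)  len=0.2290
  (v9,v13,v14) [+-+] → (-0.828632, 0.9629, -0.310299)–(-1.32531, 0.9629, -0.371954)  len=0.5005
  (v10,v15,v11) [+-+] → (-1.8041, 0.9629, 0)–(-1.55271, 0.9629, 0.427736)  len=0.4961
  (v11,v15,v16) [+--] → (-1.55271, 0.9629, 0.427736)–(-1.5358, 0.9629, 0.4565)  len=0.0334
  (v11,v16,v12) [+--] → (-1.5358, 0.9629, 0.4565)–(-1.32531, 0.9629, 0.371954)  len=0.2268
  (v13,v18,v14) [--+] → (-1.50115, 0.9629, -0.442584)–(-1.32531, 0.9629, -0.371954)  len=0.1895
  (v14,v18,v19) [+--] → (-1.50115, 0.9629, -0.442584)–(-1.5358, 0.9629, -0.4565)  len=0.0373
  (v14,v19,v10) [+-+] → (-1.5358, 0.9629, -0.4565)–(-1.76563, 0.9629, -0.0654481)  len=0.4536
  (v10,v19,v15) [+--] → (-1.76563, 0.9629, -0.0654481)–(-1.8041, 0.9629, 0)  len=0.0759

Chained into 2 loop(s):
  loop 1: 10 segments, perimeter = 2.8213
  loop 2: 12 segments, perimeter = 3.5358
Total perimeter = 6.357

loops=2 perimeter=6.357
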